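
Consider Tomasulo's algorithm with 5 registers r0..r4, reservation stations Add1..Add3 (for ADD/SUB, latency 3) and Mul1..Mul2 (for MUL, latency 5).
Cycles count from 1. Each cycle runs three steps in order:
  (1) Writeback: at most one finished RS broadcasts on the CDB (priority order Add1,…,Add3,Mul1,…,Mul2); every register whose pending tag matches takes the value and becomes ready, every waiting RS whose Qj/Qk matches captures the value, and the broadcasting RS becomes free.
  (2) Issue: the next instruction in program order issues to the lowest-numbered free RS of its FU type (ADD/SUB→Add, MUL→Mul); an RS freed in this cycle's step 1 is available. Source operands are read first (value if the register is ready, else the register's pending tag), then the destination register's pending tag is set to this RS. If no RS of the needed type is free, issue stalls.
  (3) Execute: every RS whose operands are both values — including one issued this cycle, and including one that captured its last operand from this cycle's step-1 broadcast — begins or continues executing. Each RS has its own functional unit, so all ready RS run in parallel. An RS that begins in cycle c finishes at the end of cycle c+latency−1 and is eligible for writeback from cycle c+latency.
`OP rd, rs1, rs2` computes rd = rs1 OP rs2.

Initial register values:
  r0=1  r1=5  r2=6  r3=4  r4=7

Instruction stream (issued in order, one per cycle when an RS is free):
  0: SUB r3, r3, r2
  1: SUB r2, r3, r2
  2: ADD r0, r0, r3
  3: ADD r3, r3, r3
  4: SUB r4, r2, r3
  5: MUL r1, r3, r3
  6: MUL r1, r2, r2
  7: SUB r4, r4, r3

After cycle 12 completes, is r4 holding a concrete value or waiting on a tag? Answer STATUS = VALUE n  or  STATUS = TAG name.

STATUS = TAG Add2

cycle 1: issue SUB r3<-Add1 // r0:1,r1:5,r2:6,r3:Add1,r4:7
cycle 2: issue SUB r2<-Add2 // r0:1,r1:5,r2:Add2,r3:Add1,r4:7
cycle 3: issue ADD r0<-Add3 // r0:Add3,r1:5,r2:Add2,r3:Add1,r4:7
cycle 4: CDB Add1=-2; issue ADD r3<-Add1 // r0:Add3,r1:5,r2:Add2,r3:Add1,r4:7
cycle 5: stall // r0:Add3,r1:5,r2:Add2,r3:Add1,r4:7
cycle 6: stall // r0:Add3,r1:5,r2:Add2,r3:Add1,r4:7
cycle 7: CDB Add1=-4; issue SUB r4<-Add1 // r0:Add3,r1:5,r2:Add2,r3:-4,r4:Add1
cycle 8: CDB Add2=-8; issue MUL r1<-Mul1 // r0:Add3,r1:Mul1,r2:-8,r3:-4,r4:Add1
cycle 9: CDB Add3=-1; issue MUL r1<-Mul2 // r0:-1,r1:Mul2,r2:-8,r3:-4,r4:Add1
cycle 10: issue SUB r4<-Add2 // r0:-1,r1:Mul2,r2:-8,r3:-4,r4:Add2
cycle 11: CDB Add1=-4 // r0:-1,r1:Mul2,r2:-8,r3:-4,r4:Add2
cycle 12: - // r0:-1,r1:Mul2,r2:-8,r3:-4,r4:Add2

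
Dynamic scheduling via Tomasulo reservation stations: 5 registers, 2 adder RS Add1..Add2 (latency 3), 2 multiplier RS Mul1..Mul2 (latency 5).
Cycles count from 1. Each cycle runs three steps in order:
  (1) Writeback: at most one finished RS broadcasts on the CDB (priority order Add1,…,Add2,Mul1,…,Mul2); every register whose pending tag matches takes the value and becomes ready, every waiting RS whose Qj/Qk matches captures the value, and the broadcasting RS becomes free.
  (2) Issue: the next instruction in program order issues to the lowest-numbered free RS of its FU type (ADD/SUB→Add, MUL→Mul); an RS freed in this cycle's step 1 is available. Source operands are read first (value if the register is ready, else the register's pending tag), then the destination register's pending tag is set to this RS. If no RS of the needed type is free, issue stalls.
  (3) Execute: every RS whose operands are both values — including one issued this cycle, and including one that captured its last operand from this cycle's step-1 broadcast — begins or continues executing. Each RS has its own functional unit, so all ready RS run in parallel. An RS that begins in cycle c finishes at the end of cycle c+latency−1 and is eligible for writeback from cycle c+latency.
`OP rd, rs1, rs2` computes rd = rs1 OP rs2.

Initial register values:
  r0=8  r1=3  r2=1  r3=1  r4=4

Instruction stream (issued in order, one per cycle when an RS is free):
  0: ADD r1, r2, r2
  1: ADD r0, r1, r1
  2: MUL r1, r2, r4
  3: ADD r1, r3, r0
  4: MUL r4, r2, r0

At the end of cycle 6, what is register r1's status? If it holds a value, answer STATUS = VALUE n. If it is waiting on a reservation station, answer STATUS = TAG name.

STATUS = TAG Add1

cycle 1: issue ADD r1<-Add1 // r0:8,r1:Add1,r2:1,r3:1,r4:4
cycle 2: issue ADD r0<-Add2 // r0:Add2,r1:Add1,r2:1,r3:1,r4:4
cycle 3: issue MUL r1<-Mul1 // r0:Add2,r1:Mul1,r2:1,r3:1,r4:4
cycle 4: CDB Add1=2; issue ADD r1<-Add1 // r0:Add2,r1:Add1,r2:1,r3:1,r4:4
cycle 5: issue MUL r4<-Mul2 // r0:Add2,r1:Add1,r2:1,r3:1,r4:Mul2
cycle 6: - // r0:Add2,r1:Add1,r2:1,r3:1,r4:Mul2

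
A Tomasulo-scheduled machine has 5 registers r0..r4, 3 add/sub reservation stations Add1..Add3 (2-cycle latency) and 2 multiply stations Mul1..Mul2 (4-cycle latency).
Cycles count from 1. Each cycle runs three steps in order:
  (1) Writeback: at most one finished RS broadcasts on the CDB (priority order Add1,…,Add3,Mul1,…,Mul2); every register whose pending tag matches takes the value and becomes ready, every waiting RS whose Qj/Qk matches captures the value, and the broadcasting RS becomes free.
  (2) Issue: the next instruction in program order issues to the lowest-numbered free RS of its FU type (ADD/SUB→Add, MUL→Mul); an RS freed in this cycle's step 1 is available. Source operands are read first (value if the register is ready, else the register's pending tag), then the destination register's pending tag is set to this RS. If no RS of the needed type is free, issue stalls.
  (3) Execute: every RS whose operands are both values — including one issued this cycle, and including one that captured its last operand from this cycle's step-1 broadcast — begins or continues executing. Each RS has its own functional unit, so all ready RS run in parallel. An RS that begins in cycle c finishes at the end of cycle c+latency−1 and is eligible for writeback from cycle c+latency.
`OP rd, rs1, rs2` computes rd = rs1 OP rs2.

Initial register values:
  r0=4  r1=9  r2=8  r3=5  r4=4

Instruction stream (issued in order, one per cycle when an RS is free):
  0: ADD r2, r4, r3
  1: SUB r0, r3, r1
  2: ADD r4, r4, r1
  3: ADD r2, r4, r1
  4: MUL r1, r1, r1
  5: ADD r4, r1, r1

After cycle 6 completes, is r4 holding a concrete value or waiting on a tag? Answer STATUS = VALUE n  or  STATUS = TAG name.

cycle 1: issue ADD r2<-Add1 // r0:4,r1:9,r2:Add1,r3:5,r4:4
cycle 2: issue SUB r0<-Add2 // r0:Add2,r1:9,r2:Add1,r3:5,r4:4
cycle 3: CDB Add1=9; issue ADD r4<-Add1 // r0:Add2,r1:9,r2:9,r3:5,r4:Add1
cycle 4: CDB Add2=-4; issue ADD r2<-Add2 // r0:-4,r1:9,r2:Add2,r3:5,r4:Add1
cycle 5: CDB Add1=13; issue MUL r1<-Mul1 // r0:-4,r1:Mul1,r2:Add2,r3:5,r4:13
cycle 6: issue ADD r4<-Add1 // r0:-4,r1:Mul1,r2:Add2,r3:5,r4:Add1

STATUS = TAG Add1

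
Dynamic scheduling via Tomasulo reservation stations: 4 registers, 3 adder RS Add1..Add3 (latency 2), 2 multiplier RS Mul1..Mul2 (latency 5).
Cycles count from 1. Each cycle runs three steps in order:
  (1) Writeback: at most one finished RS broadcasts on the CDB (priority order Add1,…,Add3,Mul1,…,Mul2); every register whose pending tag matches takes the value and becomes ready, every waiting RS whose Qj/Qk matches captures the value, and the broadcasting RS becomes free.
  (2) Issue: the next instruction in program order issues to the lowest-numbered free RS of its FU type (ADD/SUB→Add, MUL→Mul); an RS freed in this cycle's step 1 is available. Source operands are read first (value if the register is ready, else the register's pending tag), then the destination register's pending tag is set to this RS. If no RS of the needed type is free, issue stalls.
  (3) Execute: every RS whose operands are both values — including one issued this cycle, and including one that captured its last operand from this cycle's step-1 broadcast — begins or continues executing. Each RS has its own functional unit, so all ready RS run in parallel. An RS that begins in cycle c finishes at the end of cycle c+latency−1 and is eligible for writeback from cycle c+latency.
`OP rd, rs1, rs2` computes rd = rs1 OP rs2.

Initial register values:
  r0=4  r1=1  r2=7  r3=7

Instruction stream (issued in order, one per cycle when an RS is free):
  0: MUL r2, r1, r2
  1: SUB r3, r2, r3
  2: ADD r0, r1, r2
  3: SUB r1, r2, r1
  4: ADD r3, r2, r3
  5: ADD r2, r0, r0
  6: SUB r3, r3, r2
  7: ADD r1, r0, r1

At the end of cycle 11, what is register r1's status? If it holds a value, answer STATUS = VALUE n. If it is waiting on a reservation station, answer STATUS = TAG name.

  c1: issue MUL r2<-Mul1  regs: r0:4,r1:1,r2:Mul1,r3:7
  c2: issue SUB r3<-Add1  regs: r0:4,r1:1,r2:Mul1,r3:Add1
  c3: issue ADD r0<-Add2  regs: r0:Add2,r1:1,r2:Mul1,r3:Add1
  c4: issue SUB r1<-Add3  regs: r0:Add2,r1:Add3,r2:Mul1,r3:Add1
  c5: stall  regs: r0:Add2,r1:Add3,r2:Mul1,r3:Add1
  c6: CDB Mul1=7; stall  regs: r0:Add2,r1:Add3,r2:7,r3:Add1
  c7: stall  regs: r0:Add2,r1:Add3,r2:7,r3:Add1
  c8: CDB Add1=0; issue ADD r3<-Add1  regs: r0:Add2,r1:Add3,r2:7,r3:Add1
  c9: CDB Add2=8; issue ADD r2<-Add2  regs: r0:8,r1:Add3,r2:Add2,r3:Add1
  c10: CDB Add1=7; issue SUB r3<-Add1  regs: r0:8,r1:Add3,r2:Add2,r3:Add1
  c11: CDB Add2=16; issue ADD r1<-Add2  regs: r0:8,r1:Add2,r2:16,r3:Add1

STATUS = TAG Add2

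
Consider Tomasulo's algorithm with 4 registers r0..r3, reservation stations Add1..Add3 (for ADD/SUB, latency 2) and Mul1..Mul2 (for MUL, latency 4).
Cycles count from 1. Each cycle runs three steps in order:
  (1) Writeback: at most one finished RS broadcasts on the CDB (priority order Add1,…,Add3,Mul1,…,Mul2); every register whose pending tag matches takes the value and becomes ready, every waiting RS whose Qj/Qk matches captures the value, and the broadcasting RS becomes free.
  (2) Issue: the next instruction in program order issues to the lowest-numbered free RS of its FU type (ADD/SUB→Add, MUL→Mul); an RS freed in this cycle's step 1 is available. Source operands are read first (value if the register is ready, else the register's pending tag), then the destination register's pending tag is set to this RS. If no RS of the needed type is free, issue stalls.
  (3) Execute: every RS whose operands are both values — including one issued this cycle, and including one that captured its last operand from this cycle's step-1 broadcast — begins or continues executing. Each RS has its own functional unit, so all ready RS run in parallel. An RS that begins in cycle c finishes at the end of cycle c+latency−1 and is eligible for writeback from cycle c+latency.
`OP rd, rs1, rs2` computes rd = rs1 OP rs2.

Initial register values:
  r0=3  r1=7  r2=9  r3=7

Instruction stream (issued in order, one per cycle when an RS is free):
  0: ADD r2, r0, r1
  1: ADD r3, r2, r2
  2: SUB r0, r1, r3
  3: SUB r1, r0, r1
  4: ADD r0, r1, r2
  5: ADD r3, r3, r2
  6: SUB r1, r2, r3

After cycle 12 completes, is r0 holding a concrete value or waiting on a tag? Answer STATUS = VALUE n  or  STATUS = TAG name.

STATUS = VALUE -10

  c1: issue ADD r2<-Add1  regs: r0:3,r1:7,r2:Add1,r3:7
  c2: issue ADD r3<-Add2  regs: r0:3,r1:7,r2:Add1,r3:Add2
  c3: CDB Add1=10; issue SUB r0<-Add1  regs: r0:Add1,r1:7,r2:10,r3:Add2
  c4: issue SUB r1<-Add3  regs: r0:Add1,r1:Add3,r2:10,r3:Add2
  c5: CDB Add2=20; issue ADD r0<-Add2  regs: r0:Add2,r1:Add3,r2:10,r3:20
  c6: stall  regs: r0:Add2,r1:Add3,r2:10,r3:20
  c7: CDB Add1=-13; issue ADD r3<-Add1  regs: r0:Add2,r1:Add3,r2:10,r3:Add1
  c8: stall  regs: r0:Add2,r1:Add3,r2:10,r3:Add1
  c9: CDB Add1=30; issue SUB r1<-Add1  regs: r0:Add2,r1:Add1,r2:10,r3:30
  c10: CDB Add3=-20  regs: r0:Add2,r1:Add1,r2:10,r3:30
  c11: CDB Add1=-20  regs: r0:Add2,r1:-20,r2:10,r3:30
  c12: CDB Add2=-10  regs: r0:-10,r1:-20,r2:10,r3:30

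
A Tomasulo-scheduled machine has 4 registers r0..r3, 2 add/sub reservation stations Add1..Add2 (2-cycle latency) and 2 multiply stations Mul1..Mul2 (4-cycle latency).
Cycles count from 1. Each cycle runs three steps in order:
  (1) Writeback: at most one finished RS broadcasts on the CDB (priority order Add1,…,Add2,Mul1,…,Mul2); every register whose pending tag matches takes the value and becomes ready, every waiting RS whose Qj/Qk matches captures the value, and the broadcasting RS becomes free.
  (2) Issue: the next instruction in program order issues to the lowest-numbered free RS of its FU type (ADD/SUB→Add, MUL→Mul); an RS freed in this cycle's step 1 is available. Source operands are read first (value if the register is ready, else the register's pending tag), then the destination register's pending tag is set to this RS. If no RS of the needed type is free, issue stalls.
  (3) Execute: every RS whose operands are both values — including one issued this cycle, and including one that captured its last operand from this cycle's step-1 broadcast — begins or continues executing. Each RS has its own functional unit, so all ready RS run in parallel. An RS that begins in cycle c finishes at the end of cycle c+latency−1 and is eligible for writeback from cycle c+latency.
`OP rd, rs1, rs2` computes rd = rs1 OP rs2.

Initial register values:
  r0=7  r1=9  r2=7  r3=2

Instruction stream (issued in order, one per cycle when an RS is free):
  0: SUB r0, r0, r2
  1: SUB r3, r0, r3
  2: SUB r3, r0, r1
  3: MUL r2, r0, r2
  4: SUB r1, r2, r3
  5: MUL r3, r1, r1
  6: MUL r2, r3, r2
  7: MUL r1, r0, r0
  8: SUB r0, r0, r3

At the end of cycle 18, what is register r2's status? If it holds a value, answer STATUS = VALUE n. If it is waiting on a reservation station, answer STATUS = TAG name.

STATUS = VALUE 0

c1: issue SUB r0<-Add1 | r0:Add1,r1:9,r2:7,r3:2
c2: issue SUB r3<-Add2 | r0:Add1,r1:9,r2:7,r3:Add2
c3: CDB Add1=0; issue SUB r3<-Add1 | r0:0,r1:9,r2:7,r3:Add1
c4: issue MUL r2<-Mul1 | r0:0,r1:9,r2:Mul1,r3:Add1
c5: CDB Add1=-9; issue SUB r1<-Add1 | r0:0,r1:Add1,r2:Mul1,r3:-9
c6: CDB Add2=-2; issue MUL r3<-Mul2 | r0:0,r1:Add1,r2:Mul1,r3:Mul2
c7: stall | r0:0,r1:Add1,r2:Mul1,r3:Mul2
c8: CDB Mul1=0; issue MUL r2<-Mul1 | r0:0,r1:Add1,r2:Mul1,r3:Mul2
c9: stall | r0:0,r1:Add1,r2:Mul1,r3:Mul2
c10: CDB Add1=9; stall | r0:0,r1:9,r2:Mul1,r3:Mul2
c11: stall | r0:0,r1:9,r2:Mul1,r3:Mul2
c12: stall | r0:0,r1:9,r2:Mul1,r3:Mul2
c13: stall | r0:0,r1:9,r2:Mul1,r3:Mul2
c14: CDB Mul2=81; issue MUL r1<-Mul2 | r0:0,r1:Mul2,r2:Mul1,r3:81
c15: issue SUB r0<-Add1 | r0:Add1,r1:Mul2,r2:Mul1,r3:81
c16: - | r0:Add1,r1:Mul2,r2:Mul1,r3:81
c17: CDB Add1=-81 | r0:-81,r1:Mul2,r2:Mul1,r3:81
c18: CDB Mul1=0 | r0:-81,r1:Mul2,r2:0,r3:81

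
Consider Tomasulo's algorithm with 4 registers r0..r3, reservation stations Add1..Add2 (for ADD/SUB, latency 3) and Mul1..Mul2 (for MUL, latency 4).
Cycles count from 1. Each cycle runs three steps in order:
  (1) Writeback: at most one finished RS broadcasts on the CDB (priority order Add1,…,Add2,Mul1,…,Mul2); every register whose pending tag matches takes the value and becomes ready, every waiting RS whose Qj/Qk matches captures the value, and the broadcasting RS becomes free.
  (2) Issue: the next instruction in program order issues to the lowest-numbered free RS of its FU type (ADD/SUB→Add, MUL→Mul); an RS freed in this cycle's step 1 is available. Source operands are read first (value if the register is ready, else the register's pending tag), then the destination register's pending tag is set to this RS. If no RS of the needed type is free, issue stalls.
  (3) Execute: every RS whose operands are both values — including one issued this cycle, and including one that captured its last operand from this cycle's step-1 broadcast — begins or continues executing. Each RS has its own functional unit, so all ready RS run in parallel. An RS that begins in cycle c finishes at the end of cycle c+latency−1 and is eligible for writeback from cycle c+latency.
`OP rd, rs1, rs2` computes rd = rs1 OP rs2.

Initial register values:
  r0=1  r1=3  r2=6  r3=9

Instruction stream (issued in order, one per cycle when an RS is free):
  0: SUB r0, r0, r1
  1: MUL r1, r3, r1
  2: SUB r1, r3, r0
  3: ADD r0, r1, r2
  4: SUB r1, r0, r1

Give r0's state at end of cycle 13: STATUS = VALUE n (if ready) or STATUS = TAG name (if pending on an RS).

c1: issue SUB r0<-Add1 | r0:Add1,r1:3,r2:6,r3:9
c2: issue MUL r1<-Mul1 | r0:Add1,r1:Mul1,r2:6,r3:9
c3: issue SUB r1<-Add2 | r0:Add1,r1:Add2,r2:6,r3:9
c4: CDB Add1=-2; issue ADD r0<-Add1 | r0:Add1,r1:Add2,r2:6,r3:9
c5: stall | r0:Add1,r1:Add2,r2:6,r3:9
c6: CDB Mul1=27; stall | r0:Add1,r1:Add2,r2:6,r3:9
c7: CDB Add2=11; issue SUB r1<-Add2 | r0:Add1,r1:Add2,r2:6,r3:9
c8: - | r0:Add1,r1:Add2,r2:6,r3:9
c9: - | r0:Add1,r1:Add2,r2:6,r3:9
c10: CDB Add1=17 | r0:17,r1:Add2,r2:6,r3:9
c11: - | r0:17,r1:Add2,r2:6,r3:9
c12: - | r0:17,r1:Add2,r2:6,r3:9
c13: CDB Add2=6 | r0:17,r1:6,r2:6,r3:9

STATUS = VALUE 17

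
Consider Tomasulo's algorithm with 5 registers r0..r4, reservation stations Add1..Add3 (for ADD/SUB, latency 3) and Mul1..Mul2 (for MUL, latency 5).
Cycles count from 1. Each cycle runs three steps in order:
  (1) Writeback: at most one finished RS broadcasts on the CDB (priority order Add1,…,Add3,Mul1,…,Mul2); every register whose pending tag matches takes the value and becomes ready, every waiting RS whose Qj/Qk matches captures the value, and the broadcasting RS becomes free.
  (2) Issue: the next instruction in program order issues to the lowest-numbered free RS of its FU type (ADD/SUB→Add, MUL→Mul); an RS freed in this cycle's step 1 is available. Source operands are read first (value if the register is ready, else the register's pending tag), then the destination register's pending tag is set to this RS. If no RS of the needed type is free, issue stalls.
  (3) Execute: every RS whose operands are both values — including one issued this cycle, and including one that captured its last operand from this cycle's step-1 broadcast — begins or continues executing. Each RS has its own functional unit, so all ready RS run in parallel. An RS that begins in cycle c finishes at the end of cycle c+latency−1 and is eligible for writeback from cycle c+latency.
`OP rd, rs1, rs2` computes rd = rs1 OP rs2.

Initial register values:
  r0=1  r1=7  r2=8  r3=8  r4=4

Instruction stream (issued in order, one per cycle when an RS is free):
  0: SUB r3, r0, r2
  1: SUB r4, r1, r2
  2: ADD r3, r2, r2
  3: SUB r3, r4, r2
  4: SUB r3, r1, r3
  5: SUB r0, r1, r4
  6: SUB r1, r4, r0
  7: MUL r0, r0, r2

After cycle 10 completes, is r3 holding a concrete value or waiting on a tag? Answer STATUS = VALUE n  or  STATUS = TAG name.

STATUS = TAG Add2

cycle 1: issue SUB r3<-Add1 // r0:1,r1:7,r2:8,r3:Add1,r4:4
cycle 2: issue SUB r4<-Add2 // r0:1,r1:7,r2:8,r3:Add1,r4:Add2
cycle 3: issue ADD r3<-Add3 // r0:1,r1:7,r2:8,r3:Add3,r4:Add2
cycle 4: CDB Add1=-7; issue SUB r3<-Add1 // r0:1,r1:7,r2:8,r3:Add1,r4:Add2
cycle 5: CDB Add2=-1; issue SUB r3<-Add2 // r0:1,r1:7,r2:8,r3:Add2,r4:-1
cycle 6: CDB Add3=16; issue SUB r0<-Add3 // r0:Add3,r1:7,r2:8,r3:Add2,r4:-1
cycle 7: stall // r0:Add3,r1:7,r2:8,r3:Add2,r4:-1
cycle 8: CDB Add1=-9; issue SUB r1<-Add1 // r0:Add3,r1:Add1,r2:8,r3:Add2,r4:-1
cycle 9: CDB Add3=8; issue MUL r0<-Mul1 // r0:Mul1,r1:Add1,r2:8,r3:Add2,r4:-1
cycle 10: - // r0:Mul1,r1:Add1,r2:8,r3:Add2,r4:-1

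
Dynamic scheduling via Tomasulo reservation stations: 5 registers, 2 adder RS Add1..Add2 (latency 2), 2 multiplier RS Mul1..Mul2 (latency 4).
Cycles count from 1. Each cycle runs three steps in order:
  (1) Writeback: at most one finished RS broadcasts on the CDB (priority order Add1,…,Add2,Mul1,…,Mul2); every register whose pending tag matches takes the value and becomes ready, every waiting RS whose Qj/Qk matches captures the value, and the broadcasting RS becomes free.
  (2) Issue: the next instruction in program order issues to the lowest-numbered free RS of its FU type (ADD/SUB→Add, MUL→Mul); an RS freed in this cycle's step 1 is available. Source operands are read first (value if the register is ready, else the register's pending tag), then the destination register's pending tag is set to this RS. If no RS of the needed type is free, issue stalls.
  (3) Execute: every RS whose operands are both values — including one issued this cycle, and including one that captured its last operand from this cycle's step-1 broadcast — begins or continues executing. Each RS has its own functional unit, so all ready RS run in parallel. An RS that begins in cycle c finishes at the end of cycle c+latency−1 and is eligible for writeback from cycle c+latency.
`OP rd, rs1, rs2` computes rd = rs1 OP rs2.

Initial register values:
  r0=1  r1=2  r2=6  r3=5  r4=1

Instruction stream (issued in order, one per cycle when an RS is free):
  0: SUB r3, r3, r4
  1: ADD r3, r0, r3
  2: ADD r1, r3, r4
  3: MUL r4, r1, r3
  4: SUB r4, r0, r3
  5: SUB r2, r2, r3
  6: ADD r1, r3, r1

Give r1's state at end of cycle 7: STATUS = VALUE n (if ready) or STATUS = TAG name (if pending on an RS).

STATUS = VALUE 6

c1: issue SUB r3<-Add1 | r0:1,r1:2,r2:6,r3:Add1,r4:1
c2: issue ADD r3<-Add2 | r0:1,r1:2,r2:6,r3:Add2,r4:1
c3: CDB Add1=4; issue ADD r1<-Add1 | r0:1,r1:Add1,r2:6,r3:Add2,r4:1
c4: issue MUL r4<-Mul1 | r0:1,r1:Add1,r2:6,r3:Add2,r4:Mul1
c5: CDB Add2=5; issue SUB r4<-Add2 | r0:1,r1:Add1,r2:6,r3:5,r4:Add2
c6: stall | r0:1,r1:Add1,r2:6,r3:5,r4:Add2
c7: CDB Add1=6; issue SUB r2<-Add1 | r0:1,r1:6,r2:Add1,r3:5,r4:Add2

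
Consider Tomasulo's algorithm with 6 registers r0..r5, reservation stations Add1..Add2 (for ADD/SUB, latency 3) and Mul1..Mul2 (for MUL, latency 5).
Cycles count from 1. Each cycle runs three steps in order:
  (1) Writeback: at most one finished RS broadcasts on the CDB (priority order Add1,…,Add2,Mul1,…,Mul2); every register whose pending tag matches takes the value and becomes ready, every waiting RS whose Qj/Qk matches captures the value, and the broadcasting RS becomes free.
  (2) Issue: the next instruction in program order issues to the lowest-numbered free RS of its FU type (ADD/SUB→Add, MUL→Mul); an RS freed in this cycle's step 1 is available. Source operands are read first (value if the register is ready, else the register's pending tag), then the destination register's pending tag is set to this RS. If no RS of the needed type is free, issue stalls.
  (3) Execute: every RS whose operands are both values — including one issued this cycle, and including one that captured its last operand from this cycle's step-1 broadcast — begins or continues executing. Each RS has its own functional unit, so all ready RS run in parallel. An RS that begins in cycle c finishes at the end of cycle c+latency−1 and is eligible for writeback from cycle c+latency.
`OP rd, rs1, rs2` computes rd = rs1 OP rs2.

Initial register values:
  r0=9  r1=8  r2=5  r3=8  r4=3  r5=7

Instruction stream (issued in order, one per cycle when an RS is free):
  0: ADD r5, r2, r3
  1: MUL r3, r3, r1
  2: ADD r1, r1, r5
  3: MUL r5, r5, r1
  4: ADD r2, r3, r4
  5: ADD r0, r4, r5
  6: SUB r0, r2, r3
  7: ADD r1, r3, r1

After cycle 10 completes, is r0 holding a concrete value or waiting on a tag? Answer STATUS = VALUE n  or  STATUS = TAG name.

STATUS = TAG Add2

c1: issue ADD r5<-Add1 | r0:9,r1:8,r2:5,r3:8,r4:3,r5:Add1
c2: issue MUL r3<-Mul1 | r0:9,r1:8,r2:5,r3:Mul1,r4:3,r5:Add1
c3: issue ADD r1<-Add2 | r0:9,r1:Add2,r2:5,r3:Mul1,r4:3,r5:Add1
c4: CDB Add1=13; issue MUL r5<-Mul2 | r0:9,r1:Add2,r2:5,r3:Mul1,r4:3,r5:Mul2
c5: issue ADD r2<-Add1 | r0:9,r1:Add2,r2:Add1,r3:Mul1,r4:3,r5:Mul2
c6: stall | r0:9,r1:Add2,r2:Add1,r3:Mul1,r4:3,r5:Mul2
c7: CDB Add2=21; issue ADD r0<-Add2 | r0:Add2,r1:21,r2:Add1,r3:Mul1,r4:3,r5:Mul2
c8: CDB Mul1=64; stall | r0:Add2,r1:21,r2:Add1,r3:64,r4:3,r5:Mul2
c9: stall | r0:Add2,r1:21,r2:Add1,r3:64,r4:3,r5:Mul2
c10: stall | r0:Add2,r1:21,r2:Add1,r3:64,r4:3,r5:Mul2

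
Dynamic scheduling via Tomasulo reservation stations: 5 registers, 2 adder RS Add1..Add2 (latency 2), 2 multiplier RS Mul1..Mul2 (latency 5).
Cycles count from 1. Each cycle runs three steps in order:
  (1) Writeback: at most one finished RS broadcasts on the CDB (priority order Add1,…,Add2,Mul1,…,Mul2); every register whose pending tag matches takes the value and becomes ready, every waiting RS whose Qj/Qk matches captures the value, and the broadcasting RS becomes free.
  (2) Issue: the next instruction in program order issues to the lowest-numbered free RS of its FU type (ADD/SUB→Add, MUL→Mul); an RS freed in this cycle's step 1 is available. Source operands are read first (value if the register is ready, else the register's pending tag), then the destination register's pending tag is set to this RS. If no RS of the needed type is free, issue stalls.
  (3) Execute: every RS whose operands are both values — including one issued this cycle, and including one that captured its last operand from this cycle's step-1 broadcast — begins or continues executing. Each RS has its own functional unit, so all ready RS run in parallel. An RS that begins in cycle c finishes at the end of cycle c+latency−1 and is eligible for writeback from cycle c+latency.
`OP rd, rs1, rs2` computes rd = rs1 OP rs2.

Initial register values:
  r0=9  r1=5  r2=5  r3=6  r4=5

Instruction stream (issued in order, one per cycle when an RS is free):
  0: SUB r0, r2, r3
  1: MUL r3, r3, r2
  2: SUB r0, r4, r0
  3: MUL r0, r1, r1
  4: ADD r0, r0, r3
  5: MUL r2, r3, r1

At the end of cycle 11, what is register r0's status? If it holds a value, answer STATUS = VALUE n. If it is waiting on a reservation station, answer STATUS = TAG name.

c1: issue SUB r0<-Add1 | r0:Add1,r1:5,r2:5,r3:6,r4:5
c2: issue MUL r3<-Mul1 | r0:Add1,r1:5,r2:5,r3:Mul1,r4:5
c3: CDB Add1=-1; issue SUB r0<-Add1 | r0:Add1,r1:5,r2:5,r3:Mul1,r4:5
c4: issue MUL r0<-Mul2 | r0:Mul2,r1:5,r2:5,r3:Mul1,r4:5
c5: CDB Add1=6; issue ADD r0<-Add1 | r0:Add1,r1:5,r2:5,r3:Mul1,r4:5
c6: stall | r0:Add1,r1:5,r2:5,r3:Mul1,r4:5
c7: CDB Mul1=30; issue MUL r2<-Mul1 | r0:Add1,r1:5,r2:Mul1,r3:30,r4:5
c8: - | r0:Add1,r1:5,r2:Mul1,r3:30,r4:5
c9: CDB Mul2=25 | r0:Add1,r1:5,r2:Mul1,r3:30,r4:5
c10: - | r0:Add1,r1:5,r2:Mul1,r3:30,r4:5
c11: CDB Add1=55 | r0:55,r1:5,r2:Mul1,r3:30,r4:5

STATUS = VALUE 55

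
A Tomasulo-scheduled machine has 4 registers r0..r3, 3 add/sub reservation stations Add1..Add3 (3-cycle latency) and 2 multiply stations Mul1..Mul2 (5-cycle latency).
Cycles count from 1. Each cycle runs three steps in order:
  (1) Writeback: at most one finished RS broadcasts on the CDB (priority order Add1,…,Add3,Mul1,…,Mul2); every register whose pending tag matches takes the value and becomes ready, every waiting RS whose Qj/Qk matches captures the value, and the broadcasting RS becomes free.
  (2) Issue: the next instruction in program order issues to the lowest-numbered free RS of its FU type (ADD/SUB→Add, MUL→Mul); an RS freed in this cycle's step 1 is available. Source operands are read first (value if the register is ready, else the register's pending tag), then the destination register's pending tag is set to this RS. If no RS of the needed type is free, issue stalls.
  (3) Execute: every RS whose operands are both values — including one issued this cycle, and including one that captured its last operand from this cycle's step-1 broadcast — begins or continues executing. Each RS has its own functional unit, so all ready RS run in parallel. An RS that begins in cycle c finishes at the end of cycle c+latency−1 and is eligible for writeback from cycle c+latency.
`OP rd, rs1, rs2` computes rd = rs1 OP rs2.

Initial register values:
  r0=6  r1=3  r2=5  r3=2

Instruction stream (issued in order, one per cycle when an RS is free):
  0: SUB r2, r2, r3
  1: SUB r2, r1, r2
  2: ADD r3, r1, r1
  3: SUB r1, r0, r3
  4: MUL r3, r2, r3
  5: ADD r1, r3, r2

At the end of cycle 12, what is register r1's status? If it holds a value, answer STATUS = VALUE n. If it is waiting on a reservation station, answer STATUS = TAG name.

STATUS = TAG Add3

  c1: issue SUB r2<-Add1  regs: r0:6,r1:3,r2:Add1,r3:2
  c2: issue SUB r2<-Add2  regs: r0:6,r1:3,r2:Add2,r3:2
  c3: issue ADD r3<-Add3  regs: r0:6,r1:3,r2:Add2,r3:Add3
  c4: CDB Add1=3; issue SUB r1<-Add1  regs: r0:6,r1:Add1,r2:Add2,r3:Add3
  c5: issue MUL r3<-Mul1  regs: r0:6,r1:Add1,r2:Add2,r3:Mul1
  c6: CDB Add3=6; issue ADD r1<-Add3  regs: r0:6,r1:Add3,r2:Add2,r3:Mul1
  c7: CDB Add2=0  regs: r0:6,r1:Add3,r2:0,r3:Mul1
  c8: -  regs: r0:6,r1:Add3,r2:0,r3:Mul1
  c9: CDB Add1=0  regs: r0:6,r1:Add3,r2:0,r3:Mul1
  c10: -  regs: r0:6,r1:Add3,r2:0,r3:Mul1
  c11: -  regs: r0:6,r1:Add3,r2:0,r3:Mul1
  c12: CDB Mul1=0  regs: r0:6,r1:Add3,r2:0,r3:0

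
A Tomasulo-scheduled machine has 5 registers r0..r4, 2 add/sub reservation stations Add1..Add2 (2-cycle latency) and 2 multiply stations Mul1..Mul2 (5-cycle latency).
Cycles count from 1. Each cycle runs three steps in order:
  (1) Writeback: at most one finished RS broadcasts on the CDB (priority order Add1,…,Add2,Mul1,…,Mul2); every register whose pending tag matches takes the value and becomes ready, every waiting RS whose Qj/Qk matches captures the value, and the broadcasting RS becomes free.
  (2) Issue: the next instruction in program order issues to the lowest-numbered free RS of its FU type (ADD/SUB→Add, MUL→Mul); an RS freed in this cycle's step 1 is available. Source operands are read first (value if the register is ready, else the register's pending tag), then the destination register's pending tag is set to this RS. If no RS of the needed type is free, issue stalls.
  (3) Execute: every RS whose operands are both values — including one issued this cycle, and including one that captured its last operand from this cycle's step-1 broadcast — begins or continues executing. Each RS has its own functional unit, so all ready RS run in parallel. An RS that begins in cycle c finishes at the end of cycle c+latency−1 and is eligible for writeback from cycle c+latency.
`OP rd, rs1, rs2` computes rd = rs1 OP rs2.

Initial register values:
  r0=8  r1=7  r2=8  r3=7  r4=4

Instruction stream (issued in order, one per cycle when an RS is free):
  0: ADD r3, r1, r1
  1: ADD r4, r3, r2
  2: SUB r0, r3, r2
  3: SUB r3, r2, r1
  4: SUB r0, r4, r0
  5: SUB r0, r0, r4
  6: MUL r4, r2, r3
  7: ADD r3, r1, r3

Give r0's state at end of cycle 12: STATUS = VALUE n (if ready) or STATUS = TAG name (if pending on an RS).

  c1: issue ADD r3<-Add1  regs: r0:8,r1:7,r2:8,r3:Add1,r4:4
  c2: issue ADD r4<-Add2  regs: r0:8,r1:7,r2:8,r3:Add1,r4:Add2
  c3: CDB Add1=14; issue SUB r0<-Add1  regs: r0:Add1,r1:7,r2:8,r3:14,r4:Add2
  c4: stall  regs: r0:Add1,r1:7,r2:8,r3:14,r4:Add2
  c5: CDB Add1=6; issue SUB r3<-Add1  regs: r0:6,r1:7,r2:8,r3:Add1,r4:Add2
  c6: CDB Add2=22; issue SUB r0<-Add2  regs: r0:Add2,r1:7,r2:8,r3:Add1,r4:22
  c7: CDB Add1=1; issue SUB r0<-Add1  regs: r0:Add1,r1:7,r2:8,r3:1,r4:22
  c8: CDB Add2=16; issue MUL r4<-Mul1  regs: r0:Add1,r1:7,r2:8,r3:1,r4:Mul1
  c9: issue ADD r3<-Add2  regs: r0:Add1,r1:7,r2:8,r3:Add2,r4:Mul1
  c10: CDB Add1=-6  regs: r0:-6,r1:7,r2:8,r3:Add2,r4:Mul1
  c11: CDB Add2=8  regs: r0:-6,r1:7,r2:8,r3:8,r4:Mul1
  c12: -  regs: r0:-6,r1:7,r2:8,r3:8,r4:Mul1

STATUS = VALUE -6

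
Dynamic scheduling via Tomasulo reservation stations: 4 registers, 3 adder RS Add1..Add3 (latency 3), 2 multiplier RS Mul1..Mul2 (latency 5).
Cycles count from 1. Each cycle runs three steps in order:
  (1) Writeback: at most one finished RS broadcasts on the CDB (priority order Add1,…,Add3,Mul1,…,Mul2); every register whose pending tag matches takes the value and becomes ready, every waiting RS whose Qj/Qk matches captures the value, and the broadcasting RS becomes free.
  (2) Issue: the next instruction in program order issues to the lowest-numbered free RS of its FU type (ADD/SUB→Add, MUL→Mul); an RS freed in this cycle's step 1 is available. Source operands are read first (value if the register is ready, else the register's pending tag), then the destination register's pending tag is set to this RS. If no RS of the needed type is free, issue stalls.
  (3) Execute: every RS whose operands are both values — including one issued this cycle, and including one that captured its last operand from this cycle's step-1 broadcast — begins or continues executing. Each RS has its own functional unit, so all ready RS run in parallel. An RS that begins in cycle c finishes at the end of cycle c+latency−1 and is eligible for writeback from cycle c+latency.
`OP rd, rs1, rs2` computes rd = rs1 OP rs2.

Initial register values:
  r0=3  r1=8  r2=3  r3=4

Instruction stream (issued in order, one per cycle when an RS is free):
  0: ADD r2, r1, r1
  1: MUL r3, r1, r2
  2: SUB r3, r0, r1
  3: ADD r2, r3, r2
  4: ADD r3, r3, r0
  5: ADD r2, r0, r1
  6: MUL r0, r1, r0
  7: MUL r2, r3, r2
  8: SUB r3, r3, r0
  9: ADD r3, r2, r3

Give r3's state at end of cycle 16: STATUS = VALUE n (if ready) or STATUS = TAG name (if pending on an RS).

STATUS = TAG Add2

c1: issue ADD r2<-Add1 | r0:3,r1:8,r2:Add1,r3:4
c2: issue MUL r3<-Mul1 | r0:3,r1:8,r2:Add1,r3:Mul1
c3: issue SUB r3<-Add2 | r0:3,r1:8,r2:Add1,r3:Add2
c4: CDB Add1=16; issue ADD r2<-Add1 | r0:3,r1:8,r2:Add1,r3:Add2
c5: issue ADD r3<-Add3 | r0:3,r1:8,r2:Add1,r3:Add3
c6: CDB Add2=-5; issue ADD r2<-Add2 | r0:3,r1:8,r2:Add2,r3:Add3
c7: issue MUL r0<-Mul2 | r0:Mul2,r1:8,r2:Add2,r3:Add3
c8: stall | r0:Mul2,r1:8,r2:Add2,r3:Add3
c9: CDB Add1=11; stall | r0:Mul2,r1:8,r2:Add2,r3:Add3
c10: CDB Add2=11; stall | r0:Mul2,r1:8,r2:11,r3:Add3
c11: CDB Add3=-2; stall | r0:Mul2,r1:8,r2:11,r3:-2
c12: CDB Mul1=128; issue MUL r2<-Mul1 | r0:Mul2,r1:8,r2:Mul1,r3:-2
c13: CDB Mul2=24; issue SUB r3<-Add1 | r0:24,r1:8,r2:Mul1,r3:Add1
c14: issue ADD r3<-Add2 | r0:24,r1:8,r2:Mul1,r3:Add2
c15: - | r0:24,r1:8,r2:Mul1,r3:Add2
c16: CDB Add1=-26 | r0:24,r1:8,r2:Mul1,r3:Add2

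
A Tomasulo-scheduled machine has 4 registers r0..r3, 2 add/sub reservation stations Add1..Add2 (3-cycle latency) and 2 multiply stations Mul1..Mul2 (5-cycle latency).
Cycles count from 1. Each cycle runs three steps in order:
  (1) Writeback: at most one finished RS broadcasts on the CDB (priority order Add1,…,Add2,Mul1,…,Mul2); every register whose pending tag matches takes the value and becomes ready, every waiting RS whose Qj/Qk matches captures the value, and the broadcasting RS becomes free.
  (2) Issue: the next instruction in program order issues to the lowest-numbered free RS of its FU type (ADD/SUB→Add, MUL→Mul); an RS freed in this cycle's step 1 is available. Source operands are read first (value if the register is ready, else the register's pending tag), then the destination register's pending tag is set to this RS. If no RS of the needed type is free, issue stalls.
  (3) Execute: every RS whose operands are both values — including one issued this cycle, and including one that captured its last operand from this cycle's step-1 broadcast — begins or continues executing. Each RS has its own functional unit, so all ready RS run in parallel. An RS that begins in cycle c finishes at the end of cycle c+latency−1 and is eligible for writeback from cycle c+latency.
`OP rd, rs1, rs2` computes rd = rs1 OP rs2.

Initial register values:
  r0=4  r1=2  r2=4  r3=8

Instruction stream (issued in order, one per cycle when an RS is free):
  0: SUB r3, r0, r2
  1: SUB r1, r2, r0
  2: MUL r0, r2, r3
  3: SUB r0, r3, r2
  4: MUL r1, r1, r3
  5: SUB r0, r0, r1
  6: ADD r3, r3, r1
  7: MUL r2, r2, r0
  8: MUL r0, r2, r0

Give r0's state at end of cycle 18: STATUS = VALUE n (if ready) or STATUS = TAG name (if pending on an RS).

STATUS = TAG Mul2

c1: issue SUB r3<-Add1 | r0:4,r1:2,r2:4,r3:Add1
c2: issue SUB r1<-Add2 | r0:4,r1:Add2,r2:4,r3:Add1
c3: issue MUL r0<-Mul1 | r0:Mul1,r1:Add2,r2:4,r3:Add1
c4: CDB Add1=0; issue SUB r0<-Add1 | r0:Add1,r1:Add2,r2:4,r3:0
c5: CDB Add2=0; issue MUL r1<-Mul2 | r0:Add1,r1:Mul2,r2:4,r3:0
c6: issue SUB r0<-Add2 | r0:Add2,r1:Mul2,r2:4,r3:0
c7: CDB Add1=-4; issue ADD r3<-Add1 | r0:Add2,r1:Mul2,r2:4,r3:Add1
c8: stall | r0:Add2,r1:Mul2,r2:4,r3:Add1
c9: CDB Mul1=0; issue MUL r2<-Mul1 | r0:Add2,r1:Mul2,r2:Mul1,r3:Add1
c10: CDB Mul2=0; issue MUL r0<-Mul2 | r0:Mul2,r1:0,r2:Mul1,r3:Add1
c11: - | r0:Mul2,r1:0,r2:Mul1,r3:Add1
c12: - | r0:Mul2,r1:0,r2:Mul1,r3:Add1
c13: CDB Add1=0 | r0:Mul2,r1:0,r2:Mul1,r3:0
c14: CDB Add2=-4 | r0:Mul2,r1:0,r2:Mul1,r3:0
c15: - | r0:Mul2,r1:0,r2:Mul1,r3:0
c16: - | r0:Mul2,r1:0,r2:Mul1,r3:0
c17: - | r0:Mul2,r1:0,r2:Mul1,r3:0
c18: - | r0:Mul2,r1:0,r2:Mul1,r3:0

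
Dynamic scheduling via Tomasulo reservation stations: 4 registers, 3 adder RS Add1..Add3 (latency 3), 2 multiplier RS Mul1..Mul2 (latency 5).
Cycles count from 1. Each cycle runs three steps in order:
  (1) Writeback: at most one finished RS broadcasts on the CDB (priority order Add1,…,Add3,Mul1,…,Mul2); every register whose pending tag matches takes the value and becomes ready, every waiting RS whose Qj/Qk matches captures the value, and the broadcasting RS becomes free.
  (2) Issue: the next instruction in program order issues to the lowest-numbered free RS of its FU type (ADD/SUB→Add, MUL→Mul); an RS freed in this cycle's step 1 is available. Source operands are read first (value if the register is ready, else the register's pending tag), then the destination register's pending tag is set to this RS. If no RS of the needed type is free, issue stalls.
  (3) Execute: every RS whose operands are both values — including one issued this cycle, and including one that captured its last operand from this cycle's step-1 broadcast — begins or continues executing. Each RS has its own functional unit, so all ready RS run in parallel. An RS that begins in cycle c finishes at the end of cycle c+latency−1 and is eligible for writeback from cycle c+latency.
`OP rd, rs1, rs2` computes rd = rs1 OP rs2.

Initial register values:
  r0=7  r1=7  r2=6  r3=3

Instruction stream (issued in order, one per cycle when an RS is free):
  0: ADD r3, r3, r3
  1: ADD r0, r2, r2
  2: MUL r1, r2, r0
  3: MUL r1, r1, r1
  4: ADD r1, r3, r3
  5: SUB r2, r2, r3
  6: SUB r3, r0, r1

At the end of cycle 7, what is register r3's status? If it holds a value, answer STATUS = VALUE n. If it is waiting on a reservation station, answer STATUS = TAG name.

cycle 1: issue ADD r3<-Add1 // r0:7,r1:7,r2:6,r3:Add1
cycle 2: issue ADD r0<-Add2 // r0:Add2,r1:7,r2:6,r3:Add1
cycle 3: issue MUL r1<-Mul1 // r0:Add2,r1:Mul1,r2:6,r3:Add1
cycle 4: CDB Add1=6; issue MUL r1<-Mul2 // r0:Add2,r1:Mul2,r2:6,r3:6
cycle 5: CDB Add2=12; issue ADD r1<-Add1 // r0:12,r1:Add1,r2:6,r3:6
cycle 6: issue SUB r2<-Add2 // r0:12,r1:Add1,r2:Add2,r3:6
cycle 7: issue SUB r3<-Add3 // r0:12,r1:Add1,r2:Add2,r3:Add3

STATUS = TAG Add3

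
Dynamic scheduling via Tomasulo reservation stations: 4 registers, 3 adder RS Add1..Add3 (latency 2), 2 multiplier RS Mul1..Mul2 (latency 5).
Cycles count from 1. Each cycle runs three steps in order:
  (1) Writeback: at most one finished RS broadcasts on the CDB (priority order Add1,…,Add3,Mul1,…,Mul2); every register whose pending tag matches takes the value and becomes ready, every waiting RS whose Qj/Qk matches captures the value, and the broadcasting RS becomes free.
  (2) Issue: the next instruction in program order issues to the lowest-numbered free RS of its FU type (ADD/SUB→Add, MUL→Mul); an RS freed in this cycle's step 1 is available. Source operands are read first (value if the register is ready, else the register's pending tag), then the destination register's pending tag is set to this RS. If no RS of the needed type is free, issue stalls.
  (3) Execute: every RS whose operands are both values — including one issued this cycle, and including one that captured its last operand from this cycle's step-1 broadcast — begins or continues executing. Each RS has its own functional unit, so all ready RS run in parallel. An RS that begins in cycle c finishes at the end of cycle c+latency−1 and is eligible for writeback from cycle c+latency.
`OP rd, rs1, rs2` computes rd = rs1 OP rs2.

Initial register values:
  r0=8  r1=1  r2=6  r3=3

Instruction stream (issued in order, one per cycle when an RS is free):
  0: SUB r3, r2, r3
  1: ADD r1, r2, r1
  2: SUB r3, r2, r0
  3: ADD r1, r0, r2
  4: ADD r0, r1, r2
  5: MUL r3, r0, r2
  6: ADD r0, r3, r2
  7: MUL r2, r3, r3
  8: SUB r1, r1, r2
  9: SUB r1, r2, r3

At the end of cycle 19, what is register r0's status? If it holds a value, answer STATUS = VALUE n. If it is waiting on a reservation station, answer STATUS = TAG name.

STATUS = VALUE 126

cycle 1: issue SUB r3<-Add1 // r0:8,r1:1,r2:6,r3:Add1
cycle 2: issue ADD r1<-Add2 // r0:8,r1:Add2,r2:6,r3:Add1
cycle 3: CDB Add1=3; issue SUB r3<-Add1 // r0:8,r1:Add2,r2:6,r3:Add1
cycle 4: CDB Add2=7; issue ADD r1<-Add2 // r0:8,r1:Add2,r2:6,r3:Add1
cycle 5: CDB Add1=-2; issue ADD r0<-Add1 // r0:Add1,r1:Add2,r2:6,r3:-2
cycle 6: CDB Add2=14; issue MUL r3<-Mul1 // r0:Add1,r1:14,r2:6,r3:Mul1
cycle 7: issue ADD r0<-Add2 // r0:Add2,r1:14,r2:6,r3:Mul1
cycle 8: CDB Add1=20; issue MUL r2<-Mul2 // r0:Add2,r1:14,r2:Mul2,r3:Mul1
cycle 9: issue SUB r1<-Add1 // r0:Add2,r1:Add1,r2:Mul2,r3:Mul1
cycle 10: issue SUB r1<-Add3 // r0:Add2,r1:Add3,r2:Mul2,r3:Mul1
cycle 11: - // r0:Add2,r1:Add3,r2:Mul2,r3:Mul1
cycle 12: - // r0:Add2,r1:Add3,r2:Mul2,r3:Mul1
cycle 13: CDB Mul1=120 // r0:Add2,r1:Add3,r2:Mul2,r3:120
cycle 14: - // r0:Add2,r1:Add3,r2:Mul2,r3:120
cycle 15: CDB Add2=126 // r0:126,r1:Add3,r2:Mul2,r3:120
cycle 16: - // r0:126,r1:Add3,r2:Mul2,r3:120
cycle 17: - // r0:126,r1:Add3,r2:Mul2,r3:120
cycle 18: CDB Mul2=14400 // r0:126,r1:Add3,r2:14400,r3:120
cycle 19: - // r0:126,r1:Add3,r2:14400,r3:120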